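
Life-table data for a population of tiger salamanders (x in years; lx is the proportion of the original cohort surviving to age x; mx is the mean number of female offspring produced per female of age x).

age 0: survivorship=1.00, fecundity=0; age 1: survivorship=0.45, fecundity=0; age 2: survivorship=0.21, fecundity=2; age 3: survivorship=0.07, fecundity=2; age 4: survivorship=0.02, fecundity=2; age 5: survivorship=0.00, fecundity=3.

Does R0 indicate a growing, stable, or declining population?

declining

R0 = Σ lx·mx = 0 + 0 + 0.42 + 0.14 + 0.04 + 0 = 0.6
R0 < 1, so the population is declining.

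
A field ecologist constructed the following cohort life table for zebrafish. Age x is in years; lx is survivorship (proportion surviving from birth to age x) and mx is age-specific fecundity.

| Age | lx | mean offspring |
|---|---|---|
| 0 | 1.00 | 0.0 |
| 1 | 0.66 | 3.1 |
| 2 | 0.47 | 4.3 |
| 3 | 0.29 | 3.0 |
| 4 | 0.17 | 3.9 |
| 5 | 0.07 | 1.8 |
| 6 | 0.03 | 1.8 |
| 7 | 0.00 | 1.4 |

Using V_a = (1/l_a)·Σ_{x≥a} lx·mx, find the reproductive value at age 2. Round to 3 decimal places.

lx·mx for x ≥ 2: 2.021, 0.87, 0.663, 0.126, 0.054, 0 → sum = 3.734
V_2 = 3.734 / l_2 = 3.734 / 0.47 = 7.944681… → 7.945

7.945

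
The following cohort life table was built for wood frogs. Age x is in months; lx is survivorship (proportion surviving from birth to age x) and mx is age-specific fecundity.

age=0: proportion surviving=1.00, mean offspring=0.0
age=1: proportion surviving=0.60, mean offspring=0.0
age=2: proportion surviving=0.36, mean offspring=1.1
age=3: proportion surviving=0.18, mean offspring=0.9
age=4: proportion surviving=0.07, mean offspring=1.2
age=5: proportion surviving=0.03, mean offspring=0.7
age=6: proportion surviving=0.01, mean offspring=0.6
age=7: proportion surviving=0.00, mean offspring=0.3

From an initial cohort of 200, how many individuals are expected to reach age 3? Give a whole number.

Expected survivors = N0 · l_3 = 200 × 0.18 = 36 → 36

36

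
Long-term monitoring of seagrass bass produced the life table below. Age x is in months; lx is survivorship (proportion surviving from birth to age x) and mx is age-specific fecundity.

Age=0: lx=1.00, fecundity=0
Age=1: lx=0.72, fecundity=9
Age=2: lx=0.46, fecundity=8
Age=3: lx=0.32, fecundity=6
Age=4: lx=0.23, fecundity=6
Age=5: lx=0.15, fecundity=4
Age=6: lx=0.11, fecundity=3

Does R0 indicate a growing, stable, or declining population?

growing

R0 = Σ lx·mx = 0 + 6.48 + 3.68 + 1.92 + 1.38 + 0.6 + 0.33 = 14.39
R0 > 1, so the population is growing.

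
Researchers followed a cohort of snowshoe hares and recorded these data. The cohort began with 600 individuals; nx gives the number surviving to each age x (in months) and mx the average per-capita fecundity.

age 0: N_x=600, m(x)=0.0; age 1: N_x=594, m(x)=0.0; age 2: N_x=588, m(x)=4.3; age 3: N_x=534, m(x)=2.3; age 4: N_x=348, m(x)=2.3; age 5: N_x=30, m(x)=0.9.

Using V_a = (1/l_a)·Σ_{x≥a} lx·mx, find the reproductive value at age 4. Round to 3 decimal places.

lx = nx/n0 = nx/600: 1, 0.99, 0.98, 0.89, 0.58, 0.05
lx·mx for x ≥ 4: 1.334, 0.045 → sum = 1.379
V_4 = 1.379 / l_4 = 1.379 / 0.58 = 2.377586… → 2.378

2.378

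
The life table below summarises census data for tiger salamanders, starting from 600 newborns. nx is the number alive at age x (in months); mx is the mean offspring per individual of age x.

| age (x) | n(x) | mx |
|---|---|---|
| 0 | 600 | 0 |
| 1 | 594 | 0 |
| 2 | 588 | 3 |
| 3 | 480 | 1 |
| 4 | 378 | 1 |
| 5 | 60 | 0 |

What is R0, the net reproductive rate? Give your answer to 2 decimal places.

lx = nx/n0 = nx/600: 1, 0.99, 0.98, 0.8, 0.63, 0.1
lx·mx by age: 0, 0, 2.94, 0.8, 0.63, 0
R0 = Σ lx·mx = 4.37 → 4.37

4.37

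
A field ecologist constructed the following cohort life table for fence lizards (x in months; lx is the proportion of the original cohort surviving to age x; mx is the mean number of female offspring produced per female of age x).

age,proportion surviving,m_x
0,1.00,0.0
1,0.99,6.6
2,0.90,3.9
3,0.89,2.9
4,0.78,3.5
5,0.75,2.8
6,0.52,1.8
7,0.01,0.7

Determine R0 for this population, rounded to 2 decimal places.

18.40

lx·mx by age: 0, 6.534, 3.51, 2.581, 2.73, 2.1, 0.936, 0.007
R0 = Σ lx·mx = 18.398 → 18.40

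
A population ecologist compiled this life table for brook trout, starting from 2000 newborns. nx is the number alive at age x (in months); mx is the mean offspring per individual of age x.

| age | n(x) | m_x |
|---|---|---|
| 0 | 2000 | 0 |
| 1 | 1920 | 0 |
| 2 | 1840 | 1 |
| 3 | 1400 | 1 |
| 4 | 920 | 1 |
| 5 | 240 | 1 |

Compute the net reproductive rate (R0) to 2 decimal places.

lx = nx/n0 = nx/2000: 1, 0.96, 0.92, 0.7, 0.46, 0.12
lx·mx by age: 0, 0, 0.92, 0.7, 0.46, 0.12
R0 = Σ lx·mx = 2.2 → 2.20

2.20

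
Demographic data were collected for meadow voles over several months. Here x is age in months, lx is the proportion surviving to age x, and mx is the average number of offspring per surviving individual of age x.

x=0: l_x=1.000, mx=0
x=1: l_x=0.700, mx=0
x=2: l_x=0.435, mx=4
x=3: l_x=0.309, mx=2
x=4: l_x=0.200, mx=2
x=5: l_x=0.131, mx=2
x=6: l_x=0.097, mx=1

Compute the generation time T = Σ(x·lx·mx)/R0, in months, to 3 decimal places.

2.832

lx·mx: 0, 0, 1.74, 0.618, 0.4, 0.262, 0.097 → R0 = 3.117
x·lx·mx: 0, 0, 3.48, 1.854, 1.6, 1.31, 0.582 → Σ = 8.826
T = 8.826 / 3.117 = 2.831569… → 2.832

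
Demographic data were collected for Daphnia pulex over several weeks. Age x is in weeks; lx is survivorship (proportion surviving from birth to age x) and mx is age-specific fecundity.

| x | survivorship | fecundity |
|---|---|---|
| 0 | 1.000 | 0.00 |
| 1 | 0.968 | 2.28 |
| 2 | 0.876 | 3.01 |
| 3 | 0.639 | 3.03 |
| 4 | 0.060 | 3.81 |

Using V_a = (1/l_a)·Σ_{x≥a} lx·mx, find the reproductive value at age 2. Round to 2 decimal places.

lx·mx for x ≥ 2: 2.63676, 1.93617, 0.2286 → sum = 4.80153
V_2 = 4.80153 / l_2 = 4.80153 / 0.876 = 5.481199… → 5.48

5.48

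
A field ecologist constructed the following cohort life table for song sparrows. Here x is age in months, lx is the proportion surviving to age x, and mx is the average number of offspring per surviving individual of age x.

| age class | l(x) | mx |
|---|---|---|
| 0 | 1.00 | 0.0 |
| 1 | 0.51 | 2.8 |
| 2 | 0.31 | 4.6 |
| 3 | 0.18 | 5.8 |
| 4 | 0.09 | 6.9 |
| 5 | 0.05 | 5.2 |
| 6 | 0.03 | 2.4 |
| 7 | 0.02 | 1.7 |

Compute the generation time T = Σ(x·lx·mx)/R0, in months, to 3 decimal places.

lx·mx: 0, 1.428, 1.426, 1.044, 0.621, 0.26, 0.072, 0.034 → R0 = 4.885
x·lx·mx: 0, 1.428, 2.852, 3.132, 2.484, 1.3, 0.432, 0.238 → Σ = 11.866
T = 11.866 / 4.885 = 2.429069… → 2.429

2.429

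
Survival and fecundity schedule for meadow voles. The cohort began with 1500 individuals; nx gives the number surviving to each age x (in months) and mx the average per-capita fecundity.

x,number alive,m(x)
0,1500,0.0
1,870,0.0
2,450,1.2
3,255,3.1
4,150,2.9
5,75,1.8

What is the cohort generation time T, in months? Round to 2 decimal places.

3.09

lx = nx/n0 = nx/1500: 1, 0.58, 0.3, 0.17, 0.1, 0.05
lx·mx: 0, 0, 0.36, 0.527, 0.29, 0.09 → R0 = 1.267
x·lx·mx: 0, 0, 0.72, 1.581, 1.16, 0.45 → Σ = 3.911
T = 3.911 / 1.267 = 3.086819… → 3.09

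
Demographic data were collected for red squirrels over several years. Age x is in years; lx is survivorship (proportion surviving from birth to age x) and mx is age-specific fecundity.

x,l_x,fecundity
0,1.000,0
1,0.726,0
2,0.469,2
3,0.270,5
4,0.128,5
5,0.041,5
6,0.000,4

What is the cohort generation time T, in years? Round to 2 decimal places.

3.04

lx·mx: 0, 0, 0.938, 1.35, 0.64, 0.205, 0 → R0 = 3.133
x·lx·mx: 0, 0, 1.876, 4.05, 2.56, 1.025, 0 → Σ = 9.511
T = 9.511 / 3.133 = 3.035748… → 3.04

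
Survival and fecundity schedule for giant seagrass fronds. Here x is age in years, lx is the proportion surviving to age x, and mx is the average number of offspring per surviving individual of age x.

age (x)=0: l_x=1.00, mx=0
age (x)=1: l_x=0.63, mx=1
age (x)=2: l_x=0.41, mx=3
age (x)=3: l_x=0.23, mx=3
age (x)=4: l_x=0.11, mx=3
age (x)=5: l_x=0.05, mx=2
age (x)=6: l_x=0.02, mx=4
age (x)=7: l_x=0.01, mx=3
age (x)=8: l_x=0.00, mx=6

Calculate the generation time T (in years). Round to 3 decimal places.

2.482

lx·mx: 0, 0.63, 1.23, 0.69, 0.33, 0.1, 0.08, 0.03, 0 → R0 = 3.09
x·lx·mx: 0, 0.63, 2.46, 2.07, 1.32, 0.5, 0.48, 0.21, 0 → Σ = 7.67
T = 7.67 / 3.09 = 2.482201… → 2.482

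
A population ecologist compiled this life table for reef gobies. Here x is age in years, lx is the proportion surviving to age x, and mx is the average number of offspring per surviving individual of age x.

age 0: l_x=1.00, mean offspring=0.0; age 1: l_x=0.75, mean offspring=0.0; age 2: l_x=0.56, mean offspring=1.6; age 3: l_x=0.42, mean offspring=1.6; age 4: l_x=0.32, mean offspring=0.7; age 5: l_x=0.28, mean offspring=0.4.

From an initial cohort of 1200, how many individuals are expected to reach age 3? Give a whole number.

504

Expected survivors = N0 · l_3 = 1200 × 0.42 = 504 → 504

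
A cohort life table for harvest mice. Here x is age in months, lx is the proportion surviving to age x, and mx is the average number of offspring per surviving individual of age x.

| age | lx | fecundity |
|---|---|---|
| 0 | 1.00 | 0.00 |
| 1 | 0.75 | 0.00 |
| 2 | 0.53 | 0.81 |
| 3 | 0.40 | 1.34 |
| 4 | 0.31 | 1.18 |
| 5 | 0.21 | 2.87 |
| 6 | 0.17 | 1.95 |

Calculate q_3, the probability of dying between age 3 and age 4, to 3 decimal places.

0.225

q_3 = (l_3 − l_4) / l_3 = (0.4 − 0.31) / 0.4
     = 0.09 / 0.4 = 0.225 → 0.225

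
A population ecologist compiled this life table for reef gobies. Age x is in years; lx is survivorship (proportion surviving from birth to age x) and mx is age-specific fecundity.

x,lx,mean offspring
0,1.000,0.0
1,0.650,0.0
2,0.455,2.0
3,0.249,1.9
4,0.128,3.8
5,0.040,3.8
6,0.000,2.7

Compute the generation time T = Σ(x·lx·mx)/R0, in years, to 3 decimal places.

lx·mx: 0, 0, 0.91, 0.4731, 0.4864, 0.152, 0 → R0 = 2.0215
x·lx·mx: 0, 0, 1.82, 1.4193, 1.9456, 0.76, 0 → Σ = 5.9449
T = 5.9449 / 2.0215 = 2.940836… → 2.941

2.941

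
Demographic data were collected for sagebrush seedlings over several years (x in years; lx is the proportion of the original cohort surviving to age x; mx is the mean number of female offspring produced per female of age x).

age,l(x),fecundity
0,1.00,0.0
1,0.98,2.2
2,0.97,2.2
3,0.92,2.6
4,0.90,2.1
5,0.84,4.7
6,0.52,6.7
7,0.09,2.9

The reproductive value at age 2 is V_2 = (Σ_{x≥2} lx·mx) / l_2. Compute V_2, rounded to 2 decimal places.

lx·mx for x ≥ 2: 2.134, 2.392, 1.89, 3.948, 3.484, 0.261 → sum = 14.109
V_2 = 14.109 / l_2 = 14.109 / 0.97 = 14.545361… → 14.55

14.55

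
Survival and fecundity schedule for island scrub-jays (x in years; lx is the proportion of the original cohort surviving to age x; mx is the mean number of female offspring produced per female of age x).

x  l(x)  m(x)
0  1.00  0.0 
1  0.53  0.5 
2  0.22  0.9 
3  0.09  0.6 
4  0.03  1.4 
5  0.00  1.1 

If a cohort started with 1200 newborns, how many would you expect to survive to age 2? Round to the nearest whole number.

Expected survivors = N0 · l_2 = 1200 × 0.22 = 264 → 264

264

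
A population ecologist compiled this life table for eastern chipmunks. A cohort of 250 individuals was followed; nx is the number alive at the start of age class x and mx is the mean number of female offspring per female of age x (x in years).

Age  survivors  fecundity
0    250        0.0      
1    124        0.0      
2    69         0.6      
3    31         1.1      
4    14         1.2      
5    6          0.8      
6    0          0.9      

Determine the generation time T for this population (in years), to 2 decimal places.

lx = nx/n0 = nx/250: 1, 0.496, 0.276, 0.124, 0.056, 0.024, 0
lx·mx: 0, 0, 0.1656, 0.1364, 0.0672, 0.0192, 0 → R0 = 0.3884
x·lx·mx: 0, 0, 0.3312, 0.4092, 0.2688, 0.096, 0 → Σ = 1.1052
T = 1.1052 / 0.3884 = 2.84552… → 2.85

2.85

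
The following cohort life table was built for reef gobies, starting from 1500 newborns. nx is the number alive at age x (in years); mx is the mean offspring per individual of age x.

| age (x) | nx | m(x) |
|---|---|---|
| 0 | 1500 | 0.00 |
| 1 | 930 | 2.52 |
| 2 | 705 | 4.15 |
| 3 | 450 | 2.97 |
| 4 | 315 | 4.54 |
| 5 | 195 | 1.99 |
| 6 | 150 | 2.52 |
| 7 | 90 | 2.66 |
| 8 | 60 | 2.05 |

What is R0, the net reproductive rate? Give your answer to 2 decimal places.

6.11

lx = nx/n0 = nx/1500: 1, 0.62, 0.47, 0.3, 0.21, 0.13, 0.1, 0.06, 0.04
lx·mx by age: 0, 1.5624, 1.9505, 0.891, 0.9534, 0.2587, 0.252, 0.1596, 0.082
R0 = Σ lx·mx = 6.1096 → 6.11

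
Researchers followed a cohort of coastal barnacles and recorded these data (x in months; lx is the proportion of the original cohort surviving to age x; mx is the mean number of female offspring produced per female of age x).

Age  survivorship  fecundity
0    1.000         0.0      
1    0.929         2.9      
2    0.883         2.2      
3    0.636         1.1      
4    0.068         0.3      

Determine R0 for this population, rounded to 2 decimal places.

lx·mx by age: 0, 2.6941, 1.9426, 0.6996, 0.0204
R0 = Σ lx·mx = 5.3567 → 5.36

5.36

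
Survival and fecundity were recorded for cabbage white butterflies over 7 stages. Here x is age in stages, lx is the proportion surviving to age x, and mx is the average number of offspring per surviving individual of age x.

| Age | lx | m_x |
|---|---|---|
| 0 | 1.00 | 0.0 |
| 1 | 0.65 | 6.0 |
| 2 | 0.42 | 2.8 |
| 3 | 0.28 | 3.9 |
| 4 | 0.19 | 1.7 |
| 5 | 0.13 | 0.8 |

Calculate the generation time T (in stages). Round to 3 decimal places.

lx·mx: 0, 3.9, 1.176, 1.092, 0.323, 0.104 → R0 = 6.595
x·lx·mx: 0, 3.9, 2.352, 3.276, 1.292, 0.52 → Σ = 11.34
T = 11.34 / 6.595 = 1.719484… → 1.719

1.719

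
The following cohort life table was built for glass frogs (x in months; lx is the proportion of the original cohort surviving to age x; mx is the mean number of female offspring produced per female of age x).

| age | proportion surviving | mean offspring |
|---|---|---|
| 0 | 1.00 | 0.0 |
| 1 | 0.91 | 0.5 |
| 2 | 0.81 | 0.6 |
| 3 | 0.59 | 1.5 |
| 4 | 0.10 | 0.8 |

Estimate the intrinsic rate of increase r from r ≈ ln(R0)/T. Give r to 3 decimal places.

0.279

R0 = Σ lx·mx = 0 + 0.455 + 0.486 + 0.885 + 0.08 = 1.906
Σ x·lx·mx = 4.402; T = 4.402/1.906 = 2.30955…
r ≈ ln(R0)/T = ln(1.906)/2.30955… = 0.27928… → 0.279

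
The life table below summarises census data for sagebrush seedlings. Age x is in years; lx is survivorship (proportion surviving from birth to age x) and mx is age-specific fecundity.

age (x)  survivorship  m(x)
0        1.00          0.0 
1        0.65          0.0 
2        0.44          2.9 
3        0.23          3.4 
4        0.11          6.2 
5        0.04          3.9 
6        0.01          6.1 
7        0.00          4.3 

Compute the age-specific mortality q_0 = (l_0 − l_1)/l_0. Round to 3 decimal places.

q_0 = (l_0 − l_1) / l_0 = (1 − 0.65) / 1
     = 0.35 / 1 = 0.35 → 0.350

0.350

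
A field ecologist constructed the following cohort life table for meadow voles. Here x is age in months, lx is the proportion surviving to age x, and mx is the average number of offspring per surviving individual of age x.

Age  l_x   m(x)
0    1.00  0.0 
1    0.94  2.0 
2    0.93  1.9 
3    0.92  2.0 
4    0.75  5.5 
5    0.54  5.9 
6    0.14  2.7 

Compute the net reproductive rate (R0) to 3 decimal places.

lx·mx by age: 0, 1.88, 1.767, 1.84, 4.125, 3.186, 0.378
R0 = Σ lx·mx = 13.176 → 13.176

13.176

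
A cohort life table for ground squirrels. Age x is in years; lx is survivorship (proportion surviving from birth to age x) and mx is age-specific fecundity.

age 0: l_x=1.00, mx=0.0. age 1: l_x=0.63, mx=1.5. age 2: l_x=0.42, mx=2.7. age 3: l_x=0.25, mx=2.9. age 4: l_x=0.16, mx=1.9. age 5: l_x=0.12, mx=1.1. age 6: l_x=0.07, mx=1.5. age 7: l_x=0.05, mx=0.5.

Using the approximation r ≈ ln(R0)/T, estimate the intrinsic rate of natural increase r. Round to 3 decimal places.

0.507

R0 = Σ lx·mx = 0 + 0.945 + 1.134 + 0.725 + 0.304 + 0.132 + 0.105 + 0.025 = 3.37
Σ x·lx·mx = 8.069; T = 8.069/3.37 = 2.39436…
r ≈ ln(R0)/T = ln(3.37)/2.39436… = 0.50741… → 0.507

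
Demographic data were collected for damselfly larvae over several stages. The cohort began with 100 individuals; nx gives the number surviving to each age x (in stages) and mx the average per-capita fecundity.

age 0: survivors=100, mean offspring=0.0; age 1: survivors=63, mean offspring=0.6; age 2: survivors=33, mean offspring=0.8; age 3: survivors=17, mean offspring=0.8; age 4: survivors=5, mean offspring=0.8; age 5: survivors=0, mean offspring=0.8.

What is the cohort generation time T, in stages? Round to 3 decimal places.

lx = nx/n0 = nx/100: 1, 0.63, 0.33, 0.17, 0.05, 0
lx·mx: 0, 0.378, 0.264, 0.136, 0.04, 0 → R0 = 0.818
x·lx·mx: 0, 0.378, 0.528, 0.408, 0.16, 0 → Σ = 1.474
T = 1.474 / 0.818 = 1.801956… → 1.802

1.802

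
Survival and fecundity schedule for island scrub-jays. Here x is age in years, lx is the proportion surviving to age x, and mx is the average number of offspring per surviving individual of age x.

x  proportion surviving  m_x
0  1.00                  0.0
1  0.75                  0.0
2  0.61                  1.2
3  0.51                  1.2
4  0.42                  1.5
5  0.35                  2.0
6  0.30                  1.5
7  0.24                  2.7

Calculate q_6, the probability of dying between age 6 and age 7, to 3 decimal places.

0.200

q_6 = (l_6 − l_7) / l_6 = (0.3 − 0.24) / 0.3
     = 0.06 / 0.3 = 0.2 → 0.200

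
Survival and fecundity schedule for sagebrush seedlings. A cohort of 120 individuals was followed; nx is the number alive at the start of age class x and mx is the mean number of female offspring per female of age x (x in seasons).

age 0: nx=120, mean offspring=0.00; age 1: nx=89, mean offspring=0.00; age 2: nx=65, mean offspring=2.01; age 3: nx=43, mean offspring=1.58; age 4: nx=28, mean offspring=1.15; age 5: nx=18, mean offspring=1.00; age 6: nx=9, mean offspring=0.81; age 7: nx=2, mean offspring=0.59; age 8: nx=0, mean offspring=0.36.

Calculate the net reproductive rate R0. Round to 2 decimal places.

2.14

lx = nx/n0 = nx/120: 1, 0.74167…, 0.54167…, 0.35833…, 0.23333…, 0.15, 0.075, 0.01667…, 0
lx·mx by age: 0, 0, 1.08875…, 0.566167…, 0.268333…, 0.15, 0.06075, 0.009833…, 0
R0 = Σ lx·mx = 2.143833… → 2.14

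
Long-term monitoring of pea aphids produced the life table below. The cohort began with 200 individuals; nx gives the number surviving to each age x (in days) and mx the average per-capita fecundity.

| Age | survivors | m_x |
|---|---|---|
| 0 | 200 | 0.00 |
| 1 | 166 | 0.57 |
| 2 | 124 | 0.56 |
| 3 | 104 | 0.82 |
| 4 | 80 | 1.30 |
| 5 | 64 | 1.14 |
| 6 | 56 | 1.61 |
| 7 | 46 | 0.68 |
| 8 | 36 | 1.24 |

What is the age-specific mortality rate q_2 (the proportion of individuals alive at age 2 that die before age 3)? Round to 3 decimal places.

lx = nx/n0 = nx/200: 1, 0.83, 0.62, 0.52, 0.4, 0.32, 0.28, 0.23, 0.18
q_2 = (l_2 − l_3) / l_2 = (0.62 − 0.52) / 0.62
     = 0.1 / 0.62 = 0.16129… → 0.161

0.161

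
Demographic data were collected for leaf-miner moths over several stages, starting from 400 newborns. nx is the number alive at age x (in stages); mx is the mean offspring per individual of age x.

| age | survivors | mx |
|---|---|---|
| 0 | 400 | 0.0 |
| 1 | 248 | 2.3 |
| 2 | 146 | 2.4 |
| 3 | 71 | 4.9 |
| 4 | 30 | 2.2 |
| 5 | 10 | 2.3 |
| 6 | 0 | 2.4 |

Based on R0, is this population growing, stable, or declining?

growing

lx = nx/n0 = nx/400: 1, 0.62, 0.365, 0.1775, 0.075, 0.025, 0
R0 = Σ lx·mx = 0 + 1.426 + 0.876 + 0.86975 + 0.165 + 0.0575 + 0 = 3.39425
R0 > 1, so the population is growing.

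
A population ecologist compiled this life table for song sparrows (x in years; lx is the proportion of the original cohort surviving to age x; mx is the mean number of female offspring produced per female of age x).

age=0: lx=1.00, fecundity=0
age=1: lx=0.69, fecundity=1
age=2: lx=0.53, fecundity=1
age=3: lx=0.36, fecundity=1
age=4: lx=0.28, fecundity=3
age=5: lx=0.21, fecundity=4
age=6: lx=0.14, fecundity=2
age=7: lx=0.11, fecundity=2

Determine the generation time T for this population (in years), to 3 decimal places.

lx·mx: 0, 0.69, 0.53, 0.36, 0.84, 0.84, 0.28, 0.22 → R0 = 3.76
x·lx·mx: 0, 0.69, 1.06, 1.08, 3.36, 4.2, 1.68, 1.54 → Σ = 13.61
T = 13.61 / 3.76 = 3.619681… → 3.620

3.620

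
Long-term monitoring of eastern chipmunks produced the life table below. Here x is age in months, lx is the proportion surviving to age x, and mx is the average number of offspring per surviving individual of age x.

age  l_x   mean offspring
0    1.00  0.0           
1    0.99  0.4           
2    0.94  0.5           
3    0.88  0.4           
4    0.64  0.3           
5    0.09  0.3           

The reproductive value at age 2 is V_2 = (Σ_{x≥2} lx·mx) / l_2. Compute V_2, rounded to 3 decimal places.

1.107

lx·mx for x ≥ 2: 0.47, 0.352, 0.192, 0.027 → sum = 1.041
V_2 = 1.041 / l_2 = 1.041 / 0.94 = 1.107447… → 1.107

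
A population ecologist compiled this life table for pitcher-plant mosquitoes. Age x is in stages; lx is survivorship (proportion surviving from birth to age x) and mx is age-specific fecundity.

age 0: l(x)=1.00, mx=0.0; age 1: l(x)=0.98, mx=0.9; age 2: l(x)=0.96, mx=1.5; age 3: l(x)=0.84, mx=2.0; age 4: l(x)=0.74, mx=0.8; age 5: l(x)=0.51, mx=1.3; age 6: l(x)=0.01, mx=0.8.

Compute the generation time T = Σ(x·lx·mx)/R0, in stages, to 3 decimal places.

2.760

lx·mx: 0, 0.882, 1.44, 1.68, 0.592, 0.663, 0.008 → R0 = 5.265
x·lx·mx: 0, 0.882, 2.88, 5.04, 2.368, 3.315, 0.048 → Σ = 14.533
T = 14.533 / 5.265 = 2.760304… → 2.760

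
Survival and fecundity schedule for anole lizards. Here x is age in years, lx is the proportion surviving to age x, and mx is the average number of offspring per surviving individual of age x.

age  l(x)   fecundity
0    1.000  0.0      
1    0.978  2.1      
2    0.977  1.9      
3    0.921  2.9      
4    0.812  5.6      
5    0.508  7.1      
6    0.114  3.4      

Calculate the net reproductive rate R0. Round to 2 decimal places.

15.12

lx·mx by age: 0, 2.0538, 1.8563, 2.6709, 4.5472, 3.6068, 0.3876
R0 = Σ lx·mx = 15.1226 → 15.12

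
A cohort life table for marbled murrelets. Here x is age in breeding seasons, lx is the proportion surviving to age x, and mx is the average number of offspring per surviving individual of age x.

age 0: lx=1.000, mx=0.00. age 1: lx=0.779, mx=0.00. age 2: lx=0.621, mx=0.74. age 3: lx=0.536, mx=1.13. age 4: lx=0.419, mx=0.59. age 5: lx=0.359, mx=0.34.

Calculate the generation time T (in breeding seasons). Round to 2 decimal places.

lx·mx: 0, 0, 0.45954, 0.60568, 0.24721, 0.12206 → R0 = 1.43449
x·lx·mx: 0, 0, 0.91908, 1.81704, 0.98884, 0.6103 → Σ = 4.33526
T = 4.33526 / 1.43449 = 3.022161… → 3.02

3.02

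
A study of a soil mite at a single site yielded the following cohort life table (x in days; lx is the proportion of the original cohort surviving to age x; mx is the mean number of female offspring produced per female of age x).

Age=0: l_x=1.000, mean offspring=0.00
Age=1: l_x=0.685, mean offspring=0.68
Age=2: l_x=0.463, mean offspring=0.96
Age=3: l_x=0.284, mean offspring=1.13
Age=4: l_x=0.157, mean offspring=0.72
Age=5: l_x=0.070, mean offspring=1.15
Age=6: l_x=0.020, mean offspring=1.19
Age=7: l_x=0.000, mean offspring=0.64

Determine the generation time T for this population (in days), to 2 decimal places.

2.29

lx·mx: 0, 0.4658, 0.44448, 0.32092, 0.11304, 0.0805, 0.0238, 0 → R0 = 1.44854
x·lx·mx: 0, 0.4658, 0.88896, 0.96276, 0.45216, 0.4025, 0.1428, 0 → Σ = 3.31498
T = 3.31498 / 1.44854 = 2.288497… → 2.29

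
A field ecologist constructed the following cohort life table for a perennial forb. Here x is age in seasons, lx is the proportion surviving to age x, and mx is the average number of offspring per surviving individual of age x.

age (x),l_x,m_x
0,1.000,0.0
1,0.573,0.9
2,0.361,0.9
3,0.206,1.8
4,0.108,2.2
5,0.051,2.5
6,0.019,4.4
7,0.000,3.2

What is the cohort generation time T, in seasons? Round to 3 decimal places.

lx·mx: 0, 0.5157, 0.3249, 0.3708, 0.2376, 0.1275, 0.0836, 0 → R0 = 1.6601
x·lx·mx: 0, 0.5157, 0.6498, 1.1124, 0.9504, 0.6375, 0.5016, 0 → Σ = 4.3674
T = 4.3674 / 1.6601 = 2.630805… → 2.631

2.631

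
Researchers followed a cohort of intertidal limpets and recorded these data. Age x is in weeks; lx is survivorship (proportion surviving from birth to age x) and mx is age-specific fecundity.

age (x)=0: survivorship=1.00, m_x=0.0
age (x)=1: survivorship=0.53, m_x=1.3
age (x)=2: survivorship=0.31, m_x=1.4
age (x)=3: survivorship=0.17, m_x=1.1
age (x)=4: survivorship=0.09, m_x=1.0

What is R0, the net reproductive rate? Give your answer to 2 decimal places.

1.40

lx·mx by age: 0, 0.689, 0.434, 0.187, 0.09
R0 = Σ lx·mx = 1.4 → 1.40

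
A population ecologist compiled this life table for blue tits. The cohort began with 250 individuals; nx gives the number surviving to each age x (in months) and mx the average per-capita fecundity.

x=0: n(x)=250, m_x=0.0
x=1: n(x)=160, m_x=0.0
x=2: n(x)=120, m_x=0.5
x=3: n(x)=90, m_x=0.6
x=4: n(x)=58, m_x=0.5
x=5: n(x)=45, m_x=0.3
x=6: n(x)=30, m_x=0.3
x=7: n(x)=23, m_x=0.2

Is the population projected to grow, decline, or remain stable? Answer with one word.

lx = nx/n0 = nx/250: 1, 0.64, 0.48, 0.36, 0.232, 0.18, 0.12, 0.092
R0 = Σ lx·mx = 0 + 0 + 0.24 + 0.216 + 0.116 + 0.054 + 0.036 + 0.0184 = 0.6804
R0 < 1, so the population is declining.

declining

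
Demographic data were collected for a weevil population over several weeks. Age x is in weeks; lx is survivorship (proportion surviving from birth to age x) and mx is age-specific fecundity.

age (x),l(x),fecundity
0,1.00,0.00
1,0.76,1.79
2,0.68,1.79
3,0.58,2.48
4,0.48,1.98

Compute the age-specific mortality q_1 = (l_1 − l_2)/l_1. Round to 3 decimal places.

0.105

q_1 = (l_1 − l_2) / l_1 = (0.76 − 0.68) / 0.76
     = 0.08 / 0.76 = 0.105263… → 0.105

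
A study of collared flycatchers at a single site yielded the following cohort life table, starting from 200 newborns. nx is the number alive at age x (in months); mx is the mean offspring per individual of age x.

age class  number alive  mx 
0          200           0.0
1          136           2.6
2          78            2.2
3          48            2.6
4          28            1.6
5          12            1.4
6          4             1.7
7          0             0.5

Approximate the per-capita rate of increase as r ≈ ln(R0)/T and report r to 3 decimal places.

lx = nx/n0 = nx/200: 1, 0.68, 0.39, 0.24, 0.14, 0.06, 0.02, 0
R0 = Σ lx·mx = 0 + 1.768 + 0.858 + 0.624 + 0.224 + 0.084 + 0.034 + 0 = 3.592
Σ x·lx·mx = 6.876; T = 6.876/3.592 = 1.91425…
r ≈ ln(R0)/T = ln(3.592)/1.91425… = 0.66799… → 0.668

0.668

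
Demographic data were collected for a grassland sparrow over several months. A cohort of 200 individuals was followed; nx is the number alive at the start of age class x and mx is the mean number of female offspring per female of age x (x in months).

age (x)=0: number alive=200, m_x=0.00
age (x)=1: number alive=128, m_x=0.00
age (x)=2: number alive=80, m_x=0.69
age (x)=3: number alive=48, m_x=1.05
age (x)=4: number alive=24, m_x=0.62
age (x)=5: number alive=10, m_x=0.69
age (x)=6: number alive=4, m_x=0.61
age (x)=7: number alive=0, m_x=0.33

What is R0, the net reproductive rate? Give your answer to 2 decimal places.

0.65

lx = nx/n0 = nx/200: 1, 0.64, 0.4, 0.24, 0.12, 0.05, 0.02, 0
lx·mx by age: 0, 0, 0.276, 0.252, 0.0744, 0.0345, 0.0122, 0
R0 = Σ lx·mx = 0.6491 → 0.65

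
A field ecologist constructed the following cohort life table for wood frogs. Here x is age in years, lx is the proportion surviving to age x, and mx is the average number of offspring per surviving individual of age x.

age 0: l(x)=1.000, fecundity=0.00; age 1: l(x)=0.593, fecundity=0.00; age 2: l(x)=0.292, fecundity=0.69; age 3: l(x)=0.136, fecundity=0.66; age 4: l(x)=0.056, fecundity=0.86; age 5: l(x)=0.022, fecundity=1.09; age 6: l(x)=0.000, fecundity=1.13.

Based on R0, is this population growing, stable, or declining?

declining

R0 = Σ lx·mx = 0 + 0 + 0.20148 + 0.08976 + 0.04816 + 0.02398 + 0 = 0.36338
R0 < 1, so the population is declining.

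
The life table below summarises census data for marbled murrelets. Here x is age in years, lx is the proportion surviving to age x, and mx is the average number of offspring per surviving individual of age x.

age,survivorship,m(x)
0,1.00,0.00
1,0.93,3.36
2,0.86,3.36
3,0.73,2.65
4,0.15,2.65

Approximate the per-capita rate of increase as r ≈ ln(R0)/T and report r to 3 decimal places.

1.087

R0 = Σ lx·mx = 0 + 3.1248 + 2.8896 + 1.9345 + 0.3975 = 8.3464
Σ x·lx·mx = 16.2975; T = 16.2975/8.3464 = 1.95264…
r ≈ ln(R0)/T = ln(8.3464)/1.95264… = 1.08665… → 1.087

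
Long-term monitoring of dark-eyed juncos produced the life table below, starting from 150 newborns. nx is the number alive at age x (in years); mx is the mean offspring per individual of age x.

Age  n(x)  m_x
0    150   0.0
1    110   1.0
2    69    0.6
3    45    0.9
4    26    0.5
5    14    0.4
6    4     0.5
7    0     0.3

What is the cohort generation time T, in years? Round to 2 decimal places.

1.91

lx = nx/n0 = nx/150: 1, 0.73333…, 0.46, 0.3, 0.17333…, 0.09333…, 0.02667…, 0
lx·mx: 0, 0.733333…, 0.276, 0.27, 0.086667…, 0.037333…, 0.013333…, 0 → R0 = 1.416667…
x·lx·mx: 0, 0.733333…, 0.552, 0.81, 0.346667…, 0.186667…, 0.08…, 0 → Σ = 2.708667…
T = 2.708667… / 1.416667… = 1.912… → 1.91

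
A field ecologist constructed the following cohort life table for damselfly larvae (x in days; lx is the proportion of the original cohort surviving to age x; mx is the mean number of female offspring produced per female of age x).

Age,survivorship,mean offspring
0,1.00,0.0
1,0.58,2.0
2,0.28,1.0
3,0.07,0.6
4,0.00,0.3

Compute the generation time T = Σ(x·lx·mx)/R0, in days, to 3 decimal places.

lx·mx: 0, 1.16, 0.28, 0.042, 0 → R0 = 1.482
x·lx·mx: 0, 1.16, 0.56, 0.126, 0 → Σ = 1.846
T = 1.846 / 1.482 = 1.245614… → 1.246

1.246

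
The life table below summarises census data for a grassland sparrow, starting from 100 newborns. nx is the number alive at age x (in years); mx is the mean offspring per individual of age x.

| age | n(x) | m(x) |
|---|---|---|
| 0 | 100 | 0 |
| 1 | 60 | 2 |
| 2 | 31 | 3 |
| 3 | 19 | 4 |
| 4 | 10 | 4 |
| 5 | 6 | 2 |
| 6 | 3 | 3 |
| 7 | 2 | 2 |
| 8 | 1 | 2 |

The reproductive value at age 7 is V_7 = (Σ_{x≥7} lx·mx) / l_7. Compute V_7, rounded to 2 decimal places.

lx = nx/n0 = nx/100: 1, 0.6, 0.31, 0.19, 0.1, 0.06, 0.03, 0.02, 0.01
lx·mx for x ≥ 7: 0.04, 0.02 → sum = 0.06
V_7 = 0.06 / l_7 = 0.06 / 0.02 = 3 → 3.00

3.00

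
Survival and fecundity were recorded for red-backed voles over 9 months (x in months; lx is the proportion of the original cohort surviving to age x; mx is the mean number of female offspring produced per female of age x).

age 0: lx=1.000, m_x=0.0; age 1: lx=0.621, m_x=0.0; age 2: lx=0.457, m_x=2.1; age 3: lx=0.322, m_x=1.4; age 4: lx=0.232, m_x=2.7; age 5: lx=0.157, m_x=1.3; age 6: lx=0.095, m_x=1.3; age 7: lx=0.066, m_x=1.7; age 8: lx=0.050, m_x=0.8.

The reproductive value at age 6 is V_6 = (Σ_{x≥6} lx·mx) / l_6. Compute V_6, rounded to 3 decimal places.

lx·mx for x ≥ 6: 0.1235, 0.1122, 0.04 → sum = 0.2757
V_6 = 0.2757 / l_6 = 0.2757 / 0.095 = 2.902105… → 2.902

2.902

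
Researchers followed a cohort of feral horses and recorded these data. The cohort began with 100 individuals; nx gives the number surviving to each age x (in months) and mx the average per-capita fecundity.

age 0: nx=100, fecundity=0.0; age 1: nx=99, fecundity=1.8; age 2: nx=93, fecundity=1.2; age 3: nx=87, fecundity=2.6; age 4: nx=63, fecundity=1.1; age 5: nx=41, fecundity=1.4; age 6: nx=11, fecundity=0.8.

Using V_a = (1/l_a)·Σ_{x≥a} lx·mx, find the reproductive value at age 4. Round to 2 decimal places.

lx = nx/n0 = nx/100: 1, 0.99, 0.93, 0.87, 0.63, 0.41, 0.11
lx·mx for x ≥ 4: 0.693, 0.574, 0.088 → sum = 1.355
V_4 = 1.355 / l_4 = 1.355 / 0.63 = 2.150794… → 2.15

2.15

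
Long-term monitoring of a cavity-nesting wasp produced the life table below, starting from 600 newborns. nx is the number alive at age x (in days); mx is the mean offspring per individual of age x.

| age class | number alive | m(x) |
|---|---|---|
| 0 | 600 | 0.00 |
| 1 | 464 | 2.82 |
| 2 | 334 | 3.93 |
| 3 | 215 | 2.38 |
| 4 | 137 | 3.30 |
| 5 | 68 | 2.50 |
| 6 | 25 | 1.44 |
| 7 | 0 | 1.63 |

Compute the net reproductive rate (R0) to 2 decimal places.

6.32

lx = nx/n0 = nx/600: 1, 0.77333…, 0.55667…, 0.35833…, 0.22833…, 0.11333…, 0.04167…, 0
lx·mx by age: 0, 2.1808…, 2.1877…, 0.852833…, 0.7535…, 0.283333…, 0.06…, 0
R0 = Σ lx·mx = 6.318167… → 6.32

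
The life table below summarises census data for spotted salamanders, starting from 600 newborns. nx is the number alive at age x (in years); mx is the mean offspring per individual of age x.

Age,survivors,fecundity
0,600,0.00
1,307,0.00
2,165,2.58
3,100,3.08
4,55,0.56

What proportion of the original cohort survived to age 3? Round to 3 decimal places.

0.167

l_3 = n_3/n_0 = 100/600 = 0.166667… → 0.167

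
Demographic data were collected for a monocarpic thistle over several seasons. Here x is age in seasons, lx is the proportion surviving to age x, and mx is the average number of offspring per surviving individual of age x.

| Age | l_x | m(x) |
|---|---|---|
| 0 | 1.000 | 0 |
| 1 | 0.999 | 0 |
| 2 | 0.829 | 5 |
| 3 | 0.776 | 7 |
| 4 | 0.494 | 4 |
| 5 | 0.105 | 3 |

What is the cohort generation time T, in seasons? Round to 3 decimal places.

2.870

lx·mx: 0, 0, 4.145, 5.432, 1.976, 0.315 → R0 = 11.868
x·lx·mx: 0, 0, 8.29, 16.296, 7.904, 1.575 → Σ = 34.065
T = 34.065 / 11.868 = 2.870324… → 2.870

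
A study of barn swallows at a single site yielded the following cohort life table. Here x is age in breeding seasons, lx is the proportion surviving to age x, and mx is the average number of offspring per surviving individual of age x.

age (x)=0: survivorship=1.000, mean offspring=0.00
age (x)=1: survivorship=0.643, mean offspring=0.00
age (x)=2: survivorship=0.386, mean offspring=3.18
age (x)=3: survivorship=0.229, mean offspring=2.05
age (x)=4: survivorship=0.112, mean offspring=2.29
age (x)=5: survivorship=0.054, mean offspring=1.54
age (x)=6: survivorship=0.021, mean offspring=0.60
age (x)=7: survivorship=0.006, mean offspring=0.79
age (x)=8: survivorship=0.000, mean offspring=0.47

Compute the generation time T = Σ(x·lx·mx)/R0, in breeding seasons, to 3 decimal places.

lx·mx: 0, 0, 1.22748, 0.46945, 0.25648, 0.08316, 0.0126, 0.00474, 0 → R0 = 2.05391
x·lx·mx: 0, 0, 2.45496, 1.40835, 1.02592, 0.4158, 0.0756, 0.03318, 0 → Σ = 5.41381
T = 5.41381 / 2.05391 = 2.635856… → 2.636

2.636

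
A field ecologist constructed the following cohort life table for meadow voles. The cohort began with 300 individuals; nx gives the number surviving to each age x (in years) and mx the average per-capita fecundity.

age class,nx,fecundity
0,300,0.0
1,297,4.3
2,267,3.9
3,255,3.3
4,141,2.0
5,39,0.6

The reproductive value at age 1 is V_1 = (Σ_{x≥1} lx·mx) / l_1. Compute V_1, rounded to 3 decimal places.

lx = nx/n0 = nx/300: 1, 0.99, 0.89, 0.85, 0.47, 0.13
lx·mx for x ≥ 1: 4.257, 3.471, 2.805, 0.94, 0.078 → sum = 11.551
V_1 = 11.551 / l_1 = 11.551 / 0.99 = 11.667677… → 11.668

11.668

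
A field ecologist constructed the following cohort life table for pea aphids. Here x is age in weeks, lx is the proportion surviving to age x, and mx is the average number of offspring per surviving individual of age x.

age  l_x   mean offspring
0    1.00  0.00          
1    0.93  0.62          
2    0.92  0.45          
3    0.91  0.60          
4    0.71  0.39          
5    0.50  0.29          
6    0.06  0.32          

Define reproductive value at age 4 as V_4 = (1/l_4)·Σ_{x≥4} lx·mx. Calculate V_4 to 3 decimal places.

lx·mx for x ≥ 4: 0.2769, 0.145, 0.0192 → sum = 0.4411
V_4 = 0.4411 / l_4 = 0.4411 / 0.71 = 0.621268… → 0.621

0.621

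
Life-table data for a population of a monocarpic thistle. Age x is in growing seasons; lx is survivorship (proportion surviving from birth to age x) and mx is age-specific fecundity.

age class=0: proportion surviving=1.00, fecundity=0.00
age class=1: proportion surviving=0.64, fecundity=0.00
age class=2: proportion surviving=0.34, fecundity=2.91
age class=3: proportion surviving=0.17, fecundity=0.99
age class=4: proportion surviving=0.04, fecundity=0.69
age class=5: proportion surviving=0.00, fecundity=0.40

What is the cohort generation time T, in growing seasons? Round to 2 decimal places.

2.19

lx·mx: 0, 0, 0.9894, 0.1683, 0.0276, 0 → R0 = 1.1853
x·lx·mx: 0, 0, 1.9788, 0.5049, 0.1104, 0 → Σ = 2.5941
T = 2.5941 / 1.1853 = 2.18856… → 2.19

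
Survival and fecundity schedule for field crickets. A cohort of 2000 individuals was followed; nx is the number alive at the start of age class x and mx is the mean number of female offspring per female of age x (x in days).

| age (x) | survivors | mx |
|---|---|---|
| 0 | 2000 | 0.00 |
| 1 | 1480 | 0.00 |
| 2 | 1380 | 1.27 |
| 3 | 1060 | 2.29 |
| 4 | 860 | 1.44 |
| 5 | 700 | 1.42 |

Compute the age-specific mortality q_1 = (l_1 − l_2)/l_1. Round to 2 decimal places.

lx = nx/n0 = nx/2000: 1, 0.74, 0.69, 0.53, 0.43, 0.35
q_1 = (l_1 − l_2) / l_1 = (0.74 − 0.69) / 0.74
     = 0.05 / 0.74 = 0.067568… → 0.07

0.07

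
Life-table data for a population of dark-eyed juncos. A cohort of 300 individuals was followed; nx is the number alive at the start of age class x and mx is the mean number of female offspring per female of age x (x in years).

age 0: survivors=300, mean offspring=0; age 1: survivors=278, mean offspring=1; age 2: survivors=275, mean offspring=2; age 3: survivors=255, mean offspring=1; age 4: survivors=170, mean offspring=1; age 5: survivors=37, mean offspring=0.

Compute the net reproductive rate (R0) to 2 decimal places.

lx = nx/n0 = nx/300: 1, 0.92667…, 0.91667…, 0.85, 0.56667…, 0.12333…
lx·mx by age: 0, 0.926667…, 1.833333…, 0.85, 0.566667…, 0
R0 = Σ lx·mx = 4.176667… → 4.18

4.18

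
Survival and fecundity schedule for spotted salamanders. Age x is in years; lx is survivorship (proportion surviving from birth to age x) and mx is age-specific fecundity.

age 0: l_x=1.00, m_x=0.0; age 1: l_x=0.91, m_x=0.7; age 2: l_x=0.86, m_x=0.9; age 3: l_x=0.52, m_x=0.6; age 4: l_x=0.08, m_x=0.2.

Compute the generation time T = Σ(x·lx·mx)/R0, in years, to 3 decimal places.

1.832

lx·mx: 0, 0.637, 0.774, 0.312, 0.016 → R0 = 1.739
x·lx·mx: 0, 0.637, 1.548, 0.936, 0.064 → Σ = 3.185
T = 3.185 / 1.739 = 1.831512… → 1.832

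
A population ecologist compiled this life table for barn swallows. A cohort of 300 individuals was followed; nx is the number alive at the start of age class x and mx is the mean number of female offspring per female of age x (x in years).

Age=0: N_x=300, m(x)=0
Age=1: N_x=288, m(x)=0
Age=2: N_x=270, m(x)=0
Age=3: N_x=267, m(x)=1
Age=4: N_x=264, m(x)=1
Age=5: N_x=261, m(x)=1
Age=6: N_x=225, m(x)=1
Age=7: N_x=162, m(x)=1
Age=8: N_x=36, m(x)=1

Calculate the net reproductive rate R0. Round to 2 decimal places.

4.05

lx = nx/n0 = nx/300: 1, 0.96, 0.9, 0.89, 0.88, 0.87, 0.75, 0.54, 0.12
lx·mx by age: 0, 0, 0, 0.89, 0.88, 0.87, 0.75, 0.54, 0.12
R0 = Σ lx·mx = 4.05 → 4.05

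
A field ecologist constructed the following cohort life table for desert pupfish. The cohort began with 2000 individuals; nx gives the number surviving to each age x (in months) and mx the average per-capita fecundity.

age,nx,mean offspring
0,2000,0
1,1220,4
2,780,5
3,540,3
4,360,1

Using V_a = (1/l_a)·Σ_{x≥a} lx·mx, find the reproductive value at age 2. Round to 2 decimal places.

lx = nx/n0 = nx/2000: 1, 0.61, 0.39, 0.27, 0.18
lx·mx for x ≥ 2: 1.95, 0.81, 0.18 → sum = 2.94
V_2 = 2.94 / l_2 = 2.94 / 0.39 = 7.538462… → 7.54

7.54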